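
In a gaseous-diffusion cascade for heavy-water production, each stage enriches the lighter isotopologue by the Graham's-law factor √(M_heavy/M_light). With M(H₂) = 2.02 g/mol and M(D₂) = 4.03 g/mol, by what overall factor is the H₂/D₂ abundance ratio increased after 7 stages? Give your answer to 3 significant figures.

After 7 stages the ratio has grown by (√(4.03/2.02))^7 = (4.03/2.02)^(7/2).
= 1.99505^(7/2) = 11.2.

11.2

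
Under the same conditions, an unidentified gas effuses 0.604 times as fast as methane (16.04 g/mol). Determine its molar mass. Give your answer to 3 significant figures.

44.0 g/mol

Since effusion rate ∝ 1/√M, rate_X/rate_CH₄ = √(M_CH₄/M_X).
0.604 = √(16.04/M_X)
M_X = 16.04 / 0.604² = 16.04 / 0.3648 = 44.0 g/mol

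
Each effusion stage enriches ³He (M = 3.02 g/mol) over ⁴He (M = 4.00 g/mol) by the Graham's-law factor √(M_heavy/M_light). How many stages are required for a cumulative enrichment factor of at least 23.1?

23

Per stage α = (4.00/3.02)^(1/2) = 1.32450^0.5, giving ln α = 0.1405.
Need α^N ≥ 23.1 ⇒ N ≥ ln(23.1) / ln α = 3.140 / 0.1405 = 22.34.
Minimum whole number of stages: N = 23.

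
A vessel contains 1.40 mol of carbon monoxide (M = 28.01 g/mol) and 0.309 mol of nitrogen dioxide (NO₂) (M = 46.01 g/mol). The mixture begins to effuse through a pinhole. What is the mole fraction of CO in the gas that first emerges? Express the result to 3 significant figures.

0.853

Each component's effusion rate ∝ (its partial pressure)·(1/√M) ∝ n_i/√M_i.
x_CO(eff) = (n_CO/√M_CO) / (n_CO/√M_CO + n_NO₂/√M_NO₂)
= (1.40/√28.01) / (1.40/√28.01 + 0.309/√46.01) = 0.2645/(0.2645 + 0.04555) = 0.853.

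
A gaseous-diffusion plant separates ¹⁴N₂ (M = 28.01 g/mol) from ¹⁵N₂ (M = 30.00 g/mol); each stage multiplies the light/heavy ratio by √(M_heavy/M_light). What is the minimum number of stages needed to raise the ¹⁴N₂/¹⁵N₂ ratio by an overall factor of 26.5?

With α = √(30.00/28.01) per stage, ln α = ½ ln(1.07105) = 0.03432.
Need α^N ≥ 26.5 ⇒ N ≥ ln(26.5) / ln α = 3.277 / 0.03432 = 95.49.
Minimum whole number of stages: N = 96.

96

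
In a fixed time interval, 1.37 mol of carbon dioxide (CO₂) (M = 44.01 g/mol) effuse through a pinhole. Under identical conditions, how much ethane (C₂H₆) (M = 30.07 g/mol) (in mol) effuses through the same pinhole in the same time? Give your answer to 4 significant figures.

From Graham's law, rate_C₂H₆/rate_CO₂ = √(M_CO₂/M_C₂H₆) = √(44.01/30.07) = √1.464 = 1.210.
So the amount for C₂H₆ is 1.37 × 1.210 = 1.657 mol.

1.657 mol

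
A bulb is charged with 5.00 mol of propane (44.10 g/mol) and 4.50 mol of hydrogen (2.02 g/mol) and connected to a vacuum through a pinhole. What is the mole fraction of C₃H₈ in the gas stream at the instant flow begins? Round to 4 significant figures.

0.1921

Each component's effusion rate ∝ (its partial pressure)·(1/√M) ∝ n_i/√M_i.
x_C₃H₈(eff) = (n_C₃H₈/√M_C₃H₈) / (n_C₃H₈/√M_C₃H₈ + n_H₂/√M_H₂)
= (5.00/√44.10) / (5.00/√44.10 + 4.50/√2.02) = 0.7529/(0.7529 + 3.166) = 0.1921.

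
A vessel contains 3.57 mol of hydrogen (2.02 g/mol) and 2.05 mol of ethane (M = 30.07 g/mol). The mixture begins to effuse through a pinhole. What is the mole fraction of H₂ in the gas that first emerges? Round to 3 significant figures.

0.870

Rate_i ∝ x_i/√M_i (Graham's law weighted by mole fraction), so the effusate composition follows n_i/√M_i.
So x_H₂ in the escaping gas = (n_H₂/√M_H₂) / Σ(n_i/√M_i)
= (3.57/√2.02) / (3.57/√2.02 + 2.05/√30.07) = 2.512/(2.512 + 0.3738) = 0.870.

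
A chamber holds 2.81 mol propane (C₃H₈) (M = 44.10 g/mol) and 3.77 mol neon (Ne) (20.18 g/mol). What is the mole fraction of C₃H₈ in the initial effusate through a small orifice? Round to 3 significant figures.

0.335

Effusion rate of each component ∝ n_i/√M_i (partial pressure × 1/√M).
x_C₃H₈(eff) = (n_C₃H₈/√M_C₃H₈) / (n_C₃H₈/√M_C₃H₈ + n_Ne/√M_Ne)
= (2.81/√44.10) / (2.81/√44.10 + 3.77/√20.18) = 0.4231/(0.4231 + 0.8392) = 0.335.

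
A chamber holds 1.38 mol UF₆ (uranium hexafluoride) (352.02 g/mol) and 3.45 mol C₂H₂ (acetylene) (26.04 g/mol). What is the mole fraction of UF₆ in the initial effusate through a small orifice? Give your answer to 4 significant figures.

Rate_i ∝ x_i/√M_i (Graham's law weighted by mole fraction), so the effusate composition follows n_i/√M_i.
Mole fraction of UF₆ in the effusate = (n_UF₆/√M_UF₆) / (n_UF₆/√M_UF₆ + n_C₂H₂/√M_C₂H₂)
= (1.38/√352.02) / (1.38/√352.02 + 3.45/√26.04) = 0.07355/(0.07355 + 0.6761) = 0.09812.

0.09812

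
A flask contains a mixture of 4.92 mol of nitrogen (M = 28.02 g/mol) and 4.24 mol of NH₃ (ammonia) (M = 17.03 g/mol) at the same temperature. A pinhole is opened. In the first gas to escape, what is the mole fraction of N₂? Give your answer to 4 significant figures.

Rate_i ∝ x_i/√M_i (Graham's law weighted by mole fraction), so the effusate composition follows n_i/√M_i.
So x_N₂ in the escaping gas = (n_N₂/√M_N₂) / Σ(n_i/√M_i)
= (4.92/√28.02) / (4.92/√28.02 + 4.24/√17.03) = 0.9295/(0.9295 + 1.027) = 0.4750.

0.4750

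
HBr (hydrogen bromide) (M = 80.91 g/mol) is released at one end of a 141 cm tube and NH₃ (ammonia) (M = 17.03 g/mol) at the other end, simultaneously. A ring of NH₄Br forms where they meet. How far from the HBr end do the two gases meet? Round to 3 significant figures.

The fronts meet when d_HBr + d_NH₃ = L with d_HBr/d_NH₃ = √(M_NH₃/M_HBr) (Graham's law). Here √(M_NH₃/M_HBr) = √(17.03/80.91) = 0.4588.
With d_HBr + d_NH₃ = 141 cm, d_NH₃ = 141/(1 + 0.4588) = 96.66 cm.
d_HBr = 141 − 96.66 = 44.3 cm.

44.3 cm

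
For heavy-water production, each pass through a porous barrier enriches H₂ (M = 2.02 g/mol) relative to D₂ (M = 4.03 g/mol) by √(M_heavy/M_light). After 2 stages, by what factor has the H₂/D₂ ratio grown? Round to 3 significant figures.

The single-stage factor is √(M_heavy/M_light), so 2 stages give [√(4.03/2.02)]^2 = (4.03/2.02)^(2/2).
= 1.99505^1 = 2.00.

2.00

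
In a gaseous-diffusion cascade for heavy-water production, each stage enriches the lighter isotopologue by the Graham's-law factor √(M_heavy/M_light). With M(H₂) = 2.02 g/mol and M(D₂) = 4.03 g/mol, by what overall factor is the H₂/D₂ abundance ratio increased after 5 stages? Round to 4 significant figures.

After 5 stages the ratio has grown by (√(4.03/2.02))^5 = (4.03/2.02)^(5/2).
= 1.99505^(5/2) = 5.622.

5.622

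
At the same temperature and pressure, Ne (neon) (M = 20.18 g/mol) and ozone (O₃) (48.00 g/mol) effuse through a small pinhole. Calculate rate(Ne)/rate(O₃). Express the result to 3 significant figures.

By Graham's law, rate_Ne/rate_O₃ = √(M_O₃/M_Ne) = √(48.00/20.18) = √2.379 = 1.54.

1.54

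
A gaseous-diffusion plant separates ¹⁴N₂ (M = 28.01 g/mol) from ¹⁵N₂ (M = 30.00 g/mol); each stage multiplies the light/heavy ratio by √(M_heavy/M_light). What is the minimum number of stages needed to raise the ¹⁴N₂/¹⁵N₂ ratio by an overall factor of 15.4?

Per stage α = (30.00/28.01)^(1/2) = 1.07105^0.5, giving ln α = 0.03432.
Need α^N ≥ 15.4 ⇒ N ≥ ln(15.4) / ln α = 2.734 / 0.03432 = 79.68.
Rounding up, N = 80 stages.

80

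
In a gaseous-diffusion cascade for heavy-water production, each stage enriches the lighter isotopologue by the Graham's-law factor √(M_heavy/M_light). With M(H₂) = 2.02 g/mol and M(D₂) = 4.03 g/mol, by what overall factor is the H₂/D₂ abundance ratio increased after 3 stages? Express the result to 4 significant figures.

2.818

Overall factor = α^3 with α = √(4.03/2.02), i.e. (4.03/2.02)^(3/2).
= 1.99505^(3/2) = 2.818.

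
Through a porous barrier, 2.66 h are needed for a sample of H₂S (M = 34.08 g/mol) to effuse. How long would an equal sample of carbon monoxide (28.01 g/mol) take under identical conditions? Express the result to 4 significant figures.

From Graham's law, t_CO/t_H₂S = √(M_CO/M_H₂S) = √(28.01/34.08) = √0.8219 = 0.9066.
So the time for CO is 2.66 × 0.9066 = 2.412 h.

2.412 h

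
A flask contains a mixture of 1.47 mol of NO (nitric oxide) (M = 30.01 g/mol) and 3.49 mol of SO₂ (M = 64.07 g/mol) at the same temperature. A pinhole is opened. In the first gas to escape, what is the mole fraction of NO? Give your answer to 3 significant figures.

Rate_i ∝ x_i/√M_i (Graham's law weighted by mole fraction), so the effusate composition follows n_i/√M_i.
So x_NO in the escaping gas = (n_NO/√M_NO) / Σ(n_i/√M_i)
= (1.47/√30.01) / (1.47/√30.01 + 3.49/√64.07) = 0.2683/(0.2683 + 0.4360) = 0.381.

0.381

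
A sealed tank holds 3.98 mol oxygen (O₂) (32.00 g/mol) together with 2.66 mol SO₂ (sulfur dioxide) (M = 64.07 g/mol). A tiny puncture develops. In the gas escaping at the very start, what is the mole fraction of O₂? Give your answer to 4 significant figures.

0.6792

Each component's effusion rate ∝ (its partial pressure)·(1/√M) ∝ n_i/√M_i.
So x_O₂ in the escaping gas = (n_O₂/√M_O₂) / Σ(n_i/√M_i)
= (3.98/√32.00) / (3.98/√32.00 + 2.66/√64.07) = 0.7036/(0.7036 + 0.3323) = 0.6792.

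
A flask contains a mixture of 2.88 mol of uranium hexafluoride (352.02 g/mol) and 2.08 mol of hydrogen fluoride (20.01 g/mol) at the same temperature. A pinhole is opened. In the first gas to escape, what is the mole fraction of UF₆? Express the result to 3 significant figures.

0.248

Effusion rate of each component ∝ n_i/√M_i (partial pressure × 1/√M).
x_UF₆(eff) = (n_UF₆/√M_UF₆) / (n_UF₆/√M_UF₆ + n_HF/√M_HF)
= (2.88/√352.02) / (2.88/√352.02 + 2.08/√20.01) = 0.1535/(0.1535 + 0.4650) = 0.248.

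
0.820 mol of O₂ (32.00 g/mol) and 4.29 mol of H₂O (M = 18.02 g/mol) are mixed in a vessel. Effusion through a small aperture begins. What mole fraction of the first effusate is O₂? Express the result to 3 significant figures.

0.125

Each component's effusion rate ∝ (its partial pressure)·(1/√M) ∝ n_i/√M_i.
x_O₂(eff) = (n_O₂/√M_O₂) / (n_O₂/√M_O₂ + n_H₂O/√M_H₂O)
= (0.820/√32.00) / (0.820/√32.00 + 4.29/√18.02) = 0.1450/(0.1450 + 1.011) = 0.125.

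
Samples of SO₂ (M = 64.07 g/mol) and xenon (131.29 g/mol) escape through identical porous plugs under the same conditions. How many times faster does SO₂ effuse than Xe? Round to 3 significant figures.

1.43

Since effusion rate ∝ 1/√M, rate_SO₂/rate_Xe = √(M_Xe/M_SO₂) = √(131.29/64.07) = √2.049 = 1.43.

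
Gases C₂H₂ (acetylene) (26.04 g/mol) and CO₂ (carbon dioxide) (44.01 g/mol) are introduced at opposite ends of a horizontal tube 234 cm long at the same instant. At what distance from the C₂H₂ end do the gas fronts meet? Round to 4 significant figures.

132.3 cm

In equal time, each gas travels a distance ∝ its rate ∝ 1/√M, so d_C₂H₂/d_CO₂ = √(M_CO₂/M_C₂H₂) = √(44.01/26.04) = 1.300.
With d_C₂H₂ + d_CO₂ = 234 cm, d_CO₂ = 234/(1 + 1.300) = 101.7 cm.
d_C₂H₂ = 234 − 101.7 = 132.3 cm.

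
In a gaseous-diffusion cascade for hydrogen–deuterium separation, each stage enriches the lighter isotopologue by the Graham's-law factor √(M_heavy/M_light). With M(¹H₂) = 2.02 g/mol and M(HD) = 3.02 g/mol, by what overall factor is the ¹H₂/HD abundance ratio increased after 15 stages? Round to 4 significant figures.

20.41

The single-stage factor is √(M_heavy/M_light), so 15 stages give [√(3.02/2.02)]^15 = (3.02/2.02)^(15/2).
= 1.49505^(15/2) = 20.41.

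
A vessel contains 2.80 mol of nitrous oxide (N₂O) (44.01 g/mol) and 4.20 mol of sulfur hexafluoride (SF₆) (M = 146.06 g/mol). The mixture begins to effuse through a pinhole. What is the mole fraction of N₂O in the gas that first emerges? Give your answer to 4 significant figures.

Rate_i ∝ x_i/√M_i (Graham's law weighted by mole fraction), so the effusate composition follows n_i/√M_i.
So x_N₂O in the escaping gas = (n_N₂O/√M_N₂O) / Σ(n_i/√M_i)
= (2.80/√44.01) / (2.80/√44.01 + 4.20/√146.06) = 0.4221/(0.4221 + 0.3475) = 0.5484.

0.5484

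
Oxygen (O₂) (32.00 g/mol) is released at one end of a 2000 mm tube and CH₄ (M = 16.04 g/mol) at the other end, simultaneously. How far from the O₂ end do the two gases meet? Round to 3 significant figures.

Graham's law gives d_O₂/d_CH₄ = rate_O₂/rate_CH₄ = √(M_CH₄/M_O₂) = √(16.04/32.00) = 0.7080.
With d_O₂ + d_CH₄ = 2000 mm, d_CH₄ = 2000/(1 + 0.7080) = 1171 mm.
d_O₂ = 2000 − 1171 = 829 mm.

829 mm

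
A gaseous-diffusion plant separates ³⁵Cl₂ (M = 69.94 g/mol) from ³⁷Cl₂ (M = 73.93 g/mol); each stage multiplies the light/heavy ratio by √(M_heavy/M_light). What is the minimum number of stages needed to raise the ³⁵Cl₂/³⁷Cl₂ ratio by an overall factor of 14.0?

Single-stage factor α = √(73.93/69.94), so ln α = ½ ln(1.05705) = 0.02774.
Need α^N ≥ 14.0 ⇒ N ≥ ln(14.0) / ln α = 2.639 / 0.02774 = 95.13.
So at least 96 stages are needed.

96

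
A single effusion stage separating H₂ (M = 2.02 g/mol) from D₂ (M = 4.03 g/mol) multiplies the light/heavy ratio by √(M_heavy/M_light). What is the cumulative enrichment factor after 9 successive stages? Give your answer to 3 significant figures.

22.4

The single-stage factor is √(M_heavy/M_light), so 9 stages give [√(4.03/2.02)]^9 = (4.03/2.02)^(9/2).
= 1.99505^(9/2) = 22.4.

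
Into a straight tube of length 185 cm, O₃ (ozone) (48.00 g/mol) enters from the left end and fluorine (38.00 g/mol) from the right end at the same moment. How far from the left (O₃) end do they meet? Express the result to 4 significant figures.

Distances travelled in equal time are proportional to diffusion rates, so d_O₃/d_F₂ = √(M_F₂/M_O₃) = √(38.00/48.00) = 0.8898.
With d_O₃ + d_F₂ = 185 cm, d_F₂ = 185/(1 + 0.8898) = 97.90 cm.
d_O₃ = 185 − 97.90 = 87.10 cm.

87.10 cm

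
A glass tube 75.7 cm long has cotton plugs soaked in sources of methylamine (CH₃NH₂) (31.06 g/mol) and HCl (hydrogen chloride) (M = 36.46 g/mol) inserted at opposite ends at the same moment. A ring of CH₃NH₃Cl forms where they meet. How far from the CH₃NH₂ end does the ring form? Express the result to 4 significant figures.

39.37 cm

In equal time, each gas travels a distance ∝ its rate ∝ 1/√M, so d_CH₃NH₂/d_HCl = √(M_HCl/M_CH₃NH₂) = √(36.46/31.06) = 1.083.
With d_CH₃NH₂ + d_HCl = 75.7 cm, d_HCl = 75.7/(1 + 1.083) = 36.33 cm.
d_CH₃NH₂ = 75.7 − 36.33 = 39.37 cm.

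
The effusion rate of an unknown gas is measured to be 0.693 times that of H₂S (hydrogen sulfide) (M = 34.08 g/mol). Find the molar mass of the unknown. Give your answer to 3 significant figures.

Graham's law gives rate_X/rate_H₂S = √(M_H₂S/M_X).
0.693 = √(34.08/M_X)
M_X = 34.08 / 0.693² = 34.08 / 0.4802 = 71.0 g/mol

71.0 g/mol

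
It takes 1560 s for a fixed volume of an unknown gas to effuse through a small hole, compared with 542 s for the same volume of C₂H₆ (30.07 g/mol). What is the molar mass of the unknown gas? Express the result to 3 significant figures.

Using Graham's law: t_X/t_C₂H₆ = √(M_X/M_C₂H₆).
1560/542 = 2.878 = √(M_X/30.07)
M_X = 30.07 × 2.878² = 30.07 × 8.284 = 249 g/mol

249 g/mol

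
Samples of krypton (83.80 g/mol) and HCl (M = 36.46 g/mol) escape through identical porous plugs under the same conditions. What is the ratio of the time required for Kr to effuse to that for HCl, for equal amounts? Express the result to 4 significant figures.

1.516

Using Graham's law: t_Kr/t_HCl = √(M_Kr/M_HCl) = √(83.80/36.46) = √2.298 = 1.516.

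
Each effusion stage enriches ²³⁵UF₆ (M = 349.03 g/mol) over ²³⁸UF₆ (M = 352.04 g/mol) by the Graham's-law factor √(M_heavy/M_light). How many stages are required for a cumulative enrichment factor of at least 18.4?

With α = √(352.04/349.03) per stage, ln α = ½ ln(1.00862) = 0.004293.
Need α^N ≥ 18.4 ⇒ N ≥ ln(18.4) / ln α = 2.912 / 0.004293 = 678.32.
So at least 679 stages are needed.

679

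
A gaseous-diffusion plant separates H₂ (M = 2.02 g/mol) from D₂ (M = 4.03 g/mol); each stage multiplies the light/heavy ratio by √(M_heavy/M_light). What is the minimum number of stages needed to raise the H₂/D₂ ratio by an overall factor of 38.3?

Single-stage factor α = √(4.03/2.02), so ln α = ½ ln(1.99505) = 0.3453.
Need α^N ≥ 38.3 ⇒ N ≥ ln(38.3) / ln α = 3.645 / 0.3453 = 10.56.
Minimum whole number of stages: N = 11.

11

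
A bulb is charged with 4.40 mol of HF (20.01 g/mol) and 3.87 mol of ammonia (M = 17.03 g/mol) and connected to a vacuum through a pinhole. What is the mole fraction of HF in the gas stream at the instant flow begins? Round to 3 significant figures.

0.512

The effusion rate of species i is ∝ p_i/√M_i ∝ n_i/√M_i.
x_HF(eff) = (n_HF/√M_HF) / (n_HF/√M_HF + n_NH₃/√M_NH₃)
= (4.40/√20.01) / (4.40/√20.01 + 3.87/√17.03) = 0.9836/(0.9836 + 0.9378) = 0.512.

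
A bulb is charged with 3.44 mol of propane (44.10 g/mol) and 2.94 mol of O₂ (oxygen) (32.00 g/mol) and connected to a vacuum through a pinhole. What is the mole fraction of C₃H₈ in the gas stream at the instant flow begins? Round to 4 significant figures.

The effusion rate of species i is ∝ p_i/√M_i ∝ n_i/√M_i.
x_C₃H₈(eff) = (n_C₃H₈/√M_C₃H₈) / (n_C₃H₈/√M_C₃H₈ + n_O₂/√M_O₂)
= (3.44/√44.10) / (3.44/√44.10 + 2.94/√32.00) = 0.5180/(0.5180 + 0.5197) = 0.4992.

0.4992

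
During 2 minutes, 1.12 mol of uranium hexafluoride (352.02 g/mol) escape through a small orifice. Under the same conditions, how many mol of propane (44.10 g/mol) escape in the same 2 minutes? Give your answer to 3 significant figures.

Using Graham's law: rate_C₃H₈/rate_UF₆ = √(M_UF₆/M_C₃H₈) = √(352.02/44.10) = √7.982 = 2.825.
So the amount for C₃H₈ is 1.12 × 2.825 = 3.16 mol.

3.16 mol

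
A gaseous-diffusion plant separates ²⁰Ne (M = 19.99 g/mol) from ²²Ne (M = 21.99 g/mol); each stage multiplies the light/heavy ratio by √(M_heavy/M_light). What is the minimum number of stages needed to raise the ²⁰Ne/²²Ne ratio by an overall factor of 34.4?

Per stage α = (21.99/19.99)^(1/2) = 1.10005^0.5, giving ln α = 0.04768.
Need α^N ≥ 34.4 ⇒ N ≥ ln(34.4) / ln α = 3.538 / 0.04768 = 74.21.
Rounding up, N = 75 stages.

75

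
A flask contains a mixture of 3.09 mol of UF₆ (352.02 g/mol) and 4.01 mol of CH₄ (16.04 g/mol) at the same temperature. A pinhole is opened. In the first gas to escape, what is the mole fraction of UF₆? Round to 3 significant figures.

0.141

Effusion rate of each component ∝ n_i/√M_i (partial pressure × 1/√M).
So x_UF₆ in the escaping gas = (n_UF₆/√M_UF₆) / Σ(n_i/√M_i)
= (3.09/√352.02) / (3.09/√352.02 + 4.01/√16.04) = 0.1647/(0.1647 + 1.001) = 0.141.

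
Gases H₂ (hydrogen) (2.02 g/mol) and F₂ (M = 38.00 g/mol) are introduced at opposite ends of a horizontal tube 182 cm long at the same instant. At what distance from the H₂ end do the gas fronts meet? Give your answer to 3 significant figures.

148 cm

In equal time, each gas travels a distance ∝ its rate ∝ 1/√M, so d_H₂/d_F₂ = √(M_F₂/M_H₂) = √(38.00/2.02) = 4.337.
With d_H₂ + d_F₂ = 182 cm, d_F₂ = 182/(1 + 4.337) = 34.10 cm.
d_H₂ = 182 − 34.10 = 148 cm.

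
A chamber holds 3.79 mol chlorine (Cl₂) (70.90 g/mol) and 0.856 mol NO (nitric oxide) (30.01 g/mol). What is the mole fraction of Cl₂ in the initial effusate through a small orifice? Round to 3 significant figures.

0.742

The effusion rate of species i is ∝ p_i/√M_i ∝ n_i/√M_i.
x_Cl₂(eff) = (n_Cl₂/√M_Cl₂) / (n_Cl₂/√M_Cl₂ + n_NO/√M_NO)
= (3.79/√70.90) / (3.79/√70.90 + 0.856/√30.01) = 0.4501/(0.4501 + 0.1563) = 0.742.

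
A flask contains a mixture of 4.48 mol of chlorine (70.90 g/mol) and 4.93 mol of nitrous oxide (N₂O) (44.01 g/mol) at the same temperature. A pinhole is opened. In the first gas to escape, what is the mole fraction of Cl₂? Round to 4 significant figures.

Effusion rate of each component ∝ n_i/√M_i (partial pressure × 1/√M).
Mole fraction of Cl₂ in the effusate = (n_Cl₂/√M_Cl₂) / (n_Cl₂/√M_Cl₂ + n_N₂O/√M_N₂O)
= (4.48/√70.90) / (4.48/√70.90 + 4.93/√44.01) = 0.5321/(0.5321 + 0.7431) = 0.4172.

0.4172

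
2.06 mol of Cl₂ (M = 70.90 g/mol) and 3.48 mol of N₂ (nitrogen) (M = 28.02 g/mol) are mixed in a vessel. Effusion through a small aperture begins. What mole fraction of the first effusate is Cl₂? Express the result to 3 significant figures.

0.271

The effusion rate of species i is ∝ p_i/√M_i ∝ n_i/√M_i.
Mole fraction of Cl₂ in the effusate = (n_Cl₂/√M_Cl₂) / (n_Cl₂/√M_Cl₂ + n_N₂/√M_N₂)
= (2.06/√70.90) / (2.06/√70.90 + 3.48/√28.02) = 0.2446/(0.2446 + 0.6574) = 0.271.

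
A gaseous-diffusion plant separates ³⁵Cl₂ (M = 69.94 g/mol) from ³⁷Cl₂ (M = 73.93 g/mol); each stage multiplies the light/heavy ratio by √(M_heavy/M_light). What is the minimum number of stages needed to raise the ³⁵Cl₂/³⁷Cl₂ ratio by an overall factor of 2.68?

36

Per stage α = (73.93/69.94)^(1/2) = 1.05705^0.5, giving ln α = 0.02774.
Need α^N ≥ 2.68 ⇒ N ≥ ln(2.68) / ln α = 0.9858 / 0.02774 = 35.54.
Rounding up, N = 36 stages.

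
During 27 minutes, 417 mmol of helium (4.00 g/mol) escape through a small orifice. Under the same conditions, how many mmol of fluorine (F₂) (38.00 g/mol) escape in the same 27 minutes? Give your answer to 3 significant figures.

135 mmol

By Graham's law, rate_F₂/rate_He = √(M_He/M_F₂) = √(4.00/38.00) = √0.1053 = 0.3244.
So the amount for F₂ is 417 × 0.3244 = 135 mmol.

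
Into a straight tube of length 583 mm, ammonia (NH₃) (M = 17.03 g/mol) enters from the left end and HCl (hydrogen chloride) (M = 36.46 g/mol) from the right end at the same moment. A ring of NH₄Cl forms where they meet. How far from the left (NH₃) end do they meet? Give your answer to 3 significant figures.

346 mm

Distances travelled in equal time are proportional to diffusion rates, so d_NH₃/d_HCl = √(M_HCl/M_NH₃) = √(36.46/17.03) = 1.463.
With d_NH₃ + d_HCl = 583 mm, d_HCl = 583/(1 + 1.463) = 236.7 mm.
d_NH₃ = 583 − 236.7 = 346 mm.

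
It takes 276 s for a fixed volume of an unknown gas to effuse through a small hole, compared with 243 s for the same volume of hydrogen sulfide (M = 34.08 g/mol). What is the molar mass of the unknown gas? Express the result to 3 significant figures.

44.0 g/mol

Using Graham's law: t_X/t_H₂S = √(M_X/M_H₂S).
276/243 = 1.136 = √(M_X/34.08)
M_X = 34.08 × 1.136² = 34.08 × 1.290 = 44.0 g/mol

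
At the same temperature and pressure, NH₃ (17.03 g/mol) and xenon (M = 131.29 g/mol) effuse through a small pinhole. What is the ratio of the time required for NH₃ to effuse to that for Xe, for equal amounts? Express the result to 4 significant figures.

0.3602

Using Graham's law: t_NH₃/t_Xe = √(M_NH₃/M_Xe) = √(17.03/131.29) = √0.1297 = 0.3602.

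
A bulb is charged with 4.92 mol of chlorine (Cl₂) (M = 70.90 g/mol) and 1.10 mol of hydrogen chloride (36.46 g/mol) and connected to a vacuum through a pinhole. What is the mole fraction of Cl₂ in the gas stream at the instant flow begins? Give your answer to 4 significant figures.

Rate_i ∝ x_i/√M_i (Graham's law weighted by mole fraction), so the effusate composition follows n_i/√M_i.
So x_Cl₂ in the escaping gas = (n_Cl₂/√M_Cl₂) / Σ(n_i/√M_i)
= (4.92/√70.90) / (4.92/√70.90 + 1.10/√36.46) = 0.5843/(0.5843 + 0.1822) = 0.7623.

0.7623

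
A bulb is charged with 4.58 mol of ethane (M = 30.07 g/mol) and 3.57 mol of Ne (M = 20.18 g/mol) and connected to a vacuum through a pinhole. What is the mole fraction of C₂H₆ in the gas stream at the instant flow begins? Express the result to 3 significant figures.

The effusion rate of species i is ∝ p_i/√M_i ∝ n_i/√M_i.
So x_C₂H₆ in the escaping gas = (n_C₂H₆/√M_C₂H₆) / Σ(n_i/√M_i)
= (4.58/√30.07) / (4.58/√30.07 + 3.57/√20.18) = 0.8352/(0.8352 + 0.7947) = 0.512.

0.512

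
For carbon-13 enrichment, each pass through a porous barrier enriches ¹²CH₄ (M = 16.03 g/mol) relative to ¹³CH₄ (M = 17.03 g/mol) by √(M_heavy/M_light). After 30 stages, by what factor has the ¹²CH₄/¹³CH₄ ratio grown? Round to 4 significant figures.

2.479

Each stage multiplies the ratio by α = √(17.03/16.03), so after 30 stages the overall factor is α^30 = (17.03/16.03)^(30/2).
= 1.06238^15 = 2.479.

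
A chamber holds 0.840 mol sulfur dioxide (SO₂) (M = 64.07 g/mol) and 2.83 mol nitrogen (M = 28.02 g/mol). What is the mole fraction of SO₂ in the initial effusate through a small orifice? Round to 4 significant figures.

The effusion rate of species i is ∝ p_i/√M_i ∝ n_i/√M_i.
x_SO₂(eff) = (n_SO₂/√M_SO₂) / (n_SO₂/√M_SO₂ + n_N₂/√M_N₂)
= (0.840/√64.07) / (0.840/√64.07 + 2.83/√28.02) = 0.1049/(0.1049 + 0.5346) = 0.1641.

0.1641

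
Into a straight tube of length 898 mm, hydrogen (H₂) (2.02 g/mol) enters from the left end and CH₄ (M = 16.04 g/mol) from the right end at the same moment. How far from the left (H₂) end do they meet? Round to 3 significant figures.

663 mm

Graham's law gives d_H₂/d_CH₄ = rate_H₂/rate_CH₄ = √(M_CH₄/M_H₂) = √(16.04/2.02) = 2.818.
With d_H₂ + d_CH₄ = 898 mm, d_CH₄ = 898/(1 + 2.818) = 235.2 mm.
d_H₂ = 898 − 235.2 = 663 mm.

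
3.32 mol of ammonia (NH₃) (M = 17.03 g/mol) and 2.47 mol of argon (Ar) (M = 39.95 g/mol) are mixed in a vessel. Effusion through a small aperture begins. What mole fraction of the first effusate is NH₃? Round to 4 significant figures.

0.6731

Each component's effusion rate ∝ (its partial pressure)·(1/√M) ∝ n_i/√M_i.
Mole fraction of NH₃ in the effusate = (n_NH₃/√M_NH₃) / (n_NH₃/√M_NH₃ + n_Ar/√M_Ar)
= (3.32/√17.03) / (3.32/√17.03 + 2.47/√39.95) = 0.8045/(0.8045 + 0.3908) = 0.6731.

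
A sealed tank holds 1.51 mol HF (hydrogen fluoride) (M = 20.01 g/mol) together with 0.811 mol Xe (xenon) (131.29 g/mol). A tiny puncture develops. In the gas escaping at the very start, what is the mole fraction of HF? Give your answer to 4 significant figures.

0.8267

The effusion rate of species i is ∝ p_i/√M_i ∝ n_i/√M_i.
x_HF(eff) = (n_HF/√M_HF) / (n_HF/√M_HF + n_Xe/√M_Xe)
= (1.51/√20.01) / (1.51/√20.01 + 0.811/√131.29) = 0.3376/(0.3376 + 0.07078) = 0.8267.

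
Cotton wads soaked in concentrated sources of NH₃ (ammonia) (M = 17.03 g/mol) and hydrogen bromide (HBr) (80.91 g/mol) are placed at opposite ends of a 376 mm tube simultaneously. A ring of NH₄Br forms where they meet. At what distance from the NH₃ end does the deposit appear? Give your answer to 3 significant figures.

Distances travelled in equal time are proportional to diffusion rates, so d_NH₃/d_HBr = √(M_HBr/M_NH₃) = √(80.91/17.03) = 2.180.
With d_NH₃ + d_HBr = 376 mm, d_HBr = 376/(1 + 2.180) = 118.3 mm.
d_NH₃ = 376 − 118.3 = 258 mm.

258 mm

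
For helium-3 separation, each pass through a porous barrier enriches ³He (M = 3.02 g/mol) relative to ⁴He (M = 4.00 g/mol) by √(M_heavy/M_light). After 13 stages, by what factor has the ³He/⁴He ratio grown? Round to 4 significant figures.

After 13 stages the ratio has grown by (√(4.00/3.02))^13 = (4.00/3.02)^(13/2).
= 1.32450^(13/2) = 6.214.

6.214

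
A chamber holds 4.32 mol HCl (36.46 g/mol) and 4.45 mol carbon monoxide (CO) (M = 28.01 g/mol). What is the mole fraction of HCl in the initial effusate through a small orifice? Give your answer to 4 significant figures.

The effusion rate of species i is ∝ p_i/√M_i ∝ n_i/√M_i.
x_HCl(eff) = (n_HCl/√M_HCl) / (n_HCl/√M_HCl + n_CO/√M_CO)
= (4.32/√36.46) / (4.32/√36.46 + 4.45/√28.01) = 0.7154/(0.7154 + 0.8408) = 0.4597.

0.4597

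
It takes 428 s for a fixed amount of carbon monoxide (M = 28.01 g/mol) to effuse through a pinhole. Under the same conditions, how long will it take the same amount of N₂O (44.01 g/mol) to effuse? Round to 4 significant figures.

From Graham's law, t_N₂O/t_CO = √(M_N₂O/M_CO) = √(44.01/28.01) = √1.571 = 1.253.
So the time for N₂O is 428 × 1.253 = 536.5 s.

536.5 s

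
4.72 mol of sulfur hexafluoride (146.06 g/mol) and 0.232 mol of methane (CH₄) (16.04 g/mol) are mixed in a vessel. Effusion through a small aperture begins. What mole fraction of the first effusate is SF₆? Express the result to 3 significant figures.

0.871

Each component's effusion rate ∝ (its partial pressure)·(1/√M) ∝ n_i/√M_i.
Mole fraction of SF₆ in the effusate = (n_SF₆/√M_SF₆) / (n_SF₆/√M_SF₆ + n_CH₄/√M_CH₄)
= (4.72/√146.06) / (4.72/√146.06 + 0.232/√16.04) = 0.3905/(0.3905 + 0.05793) = 0.871.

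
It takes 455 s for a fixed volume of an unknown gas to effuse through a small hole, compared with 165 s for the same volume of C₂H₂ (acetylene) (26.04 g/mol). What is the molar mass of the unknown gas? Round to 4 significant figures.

Using Graham's law: t_X/t_C₂H₂ = √(M_X/M_C₂H₂).
455/165 = 2.758 = √(M_X/26.04)
M_X = 26.04 × 2.758² = 26.04 × 7.604 = 198.0 g/mol

198.0 g/mol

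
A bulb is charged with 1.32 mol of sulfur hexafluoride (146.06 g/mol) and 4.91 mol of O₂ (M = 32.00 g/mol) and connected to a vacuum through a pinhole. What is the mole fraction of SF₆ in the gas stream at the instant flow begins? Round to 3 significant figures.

0.112

Rate_i ∝ x_i/√M_i (Graham's law weighted by mole fraction), so the effusate composition follows n_i/√M_i.
Mole fraction of SF₆ in the effusate = (n_SF₆/√M_SF₆) / (n_SF₆/√M_SF₆ + n_O₂/√M_O₂)
= (1.32/√146.06) / (1.32/√146.06 + 4.91/√32.00) = 0.1092/(0.1092 + 0.8680) = 0.112.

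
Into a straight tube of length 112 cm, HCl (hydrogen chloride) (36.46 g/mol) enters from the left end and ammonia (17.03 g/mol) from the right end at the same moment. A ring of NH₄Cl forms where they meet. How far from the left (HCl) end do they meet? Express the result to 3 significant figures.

The fronts meet when d_HCl + d_NH₃ = L with d_HCl/d_NH₃ = √(M_NH₃/M_HCl) (Graham's law). Here √(M_NH₃/M_HCl) = √(17.03/36.46) = 0.6834.
With d_HCl + d_NH₃ = 112 cm, d_NH₃ = 112/(1 + 0.6834) = 66.53 cm.
d_HCl = 112 − 66.53 = 45.5 cm.

45.5 cm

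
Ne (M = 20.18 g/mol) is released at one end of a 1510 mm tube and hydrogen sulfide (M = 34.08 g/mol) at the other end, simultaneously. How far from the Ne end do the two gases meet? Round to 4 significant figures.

853.3 mm

Graham's law gives d_Ne/d_H₂S = rate_Ne/rate_H₂S = √(M_H₂S/M_Ne) = √(34.08/20.18) = 1.300.
With d_Ne + d_H₂S = 1510 mm, d_H₂S = 1510/(1 + 1.300) = 656.7 mm.
d_Ne = 1510 − 656.7 = 853.3 mm.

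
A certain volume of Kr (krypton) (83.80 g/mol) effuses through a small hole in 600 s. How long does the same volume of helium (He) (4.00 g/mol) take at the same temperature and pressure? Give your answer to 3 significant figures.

131 s

By Graham's law, t_He/t_Kr = √(M_He/M_Kr) = √(4.00/83.80) = √0.04773 = 0.2185.
So the time for He is 600 × 0.2185 = 131 s.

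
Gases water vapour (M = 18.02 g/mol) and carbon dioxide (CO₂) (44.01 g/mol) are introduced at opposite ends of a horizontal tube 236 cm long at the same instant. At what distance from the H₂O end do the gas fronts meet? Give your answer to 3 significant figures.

Distances travelled in equal time are proportional to diffusion rates, so d_H₂O/d_CO₂ = √(M_CO₂/M_H₂O) = √(44.01/18.02) = 1.563.
With d_H₂O + d_CO₂ = 236 cm, d_CO₂ = 236/(1 + 1.563) = 92.09 cm.
d_H₂O = 236 − 92.09 = 144 cm.

144 cm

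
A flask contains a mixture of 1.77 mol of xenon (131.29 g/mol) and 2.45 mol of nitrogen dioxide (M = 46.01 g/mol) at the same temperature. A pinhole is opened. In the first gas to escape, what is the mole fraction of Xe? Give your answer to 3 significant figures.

0.300

The effusion rate of species i is ∝ p_i/√M_i ∝ n_i/√M_i.
x_Xe(eff) = (n_Xe/√M_Xe) / (n_Xe/√M_Xe + n_NO₂/√M_NO₂)
= (1.77/√131.29) / (1.77/√131.29 + 2.45/√46.01) = 0.1545/(0.1545 + 0.3612) = 0.300.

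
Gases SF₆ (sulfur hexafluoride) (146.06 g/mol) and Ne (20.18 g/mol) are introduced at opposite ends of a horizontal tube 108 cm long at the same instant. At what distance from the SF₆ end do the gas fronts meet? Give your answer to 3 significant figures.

Distances travelled in equal time are proportional to diffusion rates, so d_SF₆/d_Ne = √(M_Ne/M_SF₆) = √(20.18/146.06) = 0.3717.
With d_SF₆ + d_Ne = 108 cm, d_Ne = 108/(1 + 0.3717) = 78.73 cm.
d_SF₆ = 108 − 78.73 = 29.3 cm.

29.3 cm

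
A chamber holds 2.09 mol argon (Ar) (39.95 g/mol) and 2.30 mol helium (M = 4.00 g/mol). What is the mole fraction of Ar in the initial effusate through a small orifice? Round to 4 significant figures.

The effusion rate of species i is ∝ p_i/√M_i ∝ n_i/√M_i.
So x_Ar in the escaping gas = (n_Ar/√M_Ar) / Σ(n_i/√M_i)
= (2.09/√39.95) / (2.09/√39.95 + 2.30/√4.00) = 0.3307/(0.3307 + 1.150) = 0.2233.

0.2233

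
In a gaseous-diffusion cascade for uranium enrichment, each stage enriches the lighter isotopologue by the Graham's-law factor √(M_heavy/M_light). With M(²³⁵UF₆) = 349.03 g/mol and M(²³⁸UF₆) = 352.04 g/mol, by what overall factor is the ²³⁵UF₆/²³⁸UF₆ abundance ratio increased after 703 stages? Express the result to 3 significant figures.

After 703 stages the ratio has grown by (√(352.04/349.03))^703 = (352.04/349.03)^(703/2).
= 1.00862^(703/2) = 20.5.

20.5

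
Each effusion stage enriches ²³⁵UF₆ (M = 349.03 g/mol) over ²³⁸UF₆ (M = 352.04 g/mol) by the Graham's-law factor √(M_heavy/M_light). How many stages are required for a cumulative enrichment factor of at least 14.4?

622

Per stage α = (352.04/349.03)^(1/2) = 1.00862^0.5, giving ln α = 0.004293.
Need α^N ≥ 14.4 ⇒ N ≥ ln(14.4) / ln α = 2.667 / 0.004293 = 621.23.
So at least 622 stages are needed.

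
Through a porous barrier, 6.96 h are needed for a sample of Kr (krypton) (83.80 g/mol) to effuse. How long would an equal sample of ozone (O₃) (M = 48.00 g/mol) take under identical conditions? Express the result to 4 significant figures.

By Graham's law, t_O₃/t_Kr = √(M_O₃/M_Kr) = √(48.00/83.80) = √0.5728 = 0.7568.
So the time for O₃ is 6.96 × 0.7568 = 5.268 h.

5.268 h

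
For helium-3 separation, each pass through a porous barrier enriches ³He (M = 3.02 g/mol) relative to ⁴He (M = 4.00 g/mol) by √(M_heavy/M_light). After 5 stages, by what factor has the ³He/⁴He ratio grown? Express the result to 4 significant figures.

Each stage multiplies the ratio by α = √(4.00/3.02), so after 5 stages the overall factor is α^5 = (4.00/3.02)^(5/2).
= 1.32450^(5/2) = 2.019.

2.019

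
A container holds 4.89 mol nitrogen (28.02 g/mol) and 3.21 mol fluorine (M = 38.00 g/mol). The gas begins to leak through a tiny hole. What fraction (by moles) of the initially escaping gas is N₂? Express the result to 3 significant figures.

0.640

Effusion rate of each component ∝ n_i/√M_i (partial pressure × 1/√M).
Mole fraction of N₂ in the effusate = (n_N₂/√M_N₂) / (n_N₂/√M_N₂ + n_F₂/√M_F₂)
= (4.89/√28.02) / (4.89/√28.02 + 3.21/√38.00) = 0.9238/(0.9238 + 0.5207) = 0.640.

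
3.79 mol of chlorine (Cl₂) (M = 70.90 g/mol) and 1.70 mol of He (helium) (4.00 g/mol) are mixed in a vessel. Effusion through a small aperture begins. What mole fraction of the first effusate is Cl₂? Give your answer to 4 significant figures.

0.3462

The effusion rate of species i is ∝ p_i/√M_i ∝ n_i/√M_i.
x_Cl₂(eff) = (n_Cl₂/√M_Cl₂) / (n_Cl₂/√M_Cl₂ + n_He/√M_He)
= (3.79/√70.90) / (3.79/√70.90 + 1.70/√4.00) = 0.4501/(0.4501 + 0.8500) = 0.3462.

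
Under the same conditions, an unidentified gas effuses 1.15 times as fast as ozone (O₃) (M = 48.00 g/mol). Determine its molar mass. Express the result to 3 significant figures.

36.3 g/mol

By Graham's law, rate_X/rate_O₃ = √(M_O₃/M_X).
1.15 = √(48.00/M_X)
M_X = 48.00 / 1.15² = 48.00 / 1.322 = 36.3 g/mol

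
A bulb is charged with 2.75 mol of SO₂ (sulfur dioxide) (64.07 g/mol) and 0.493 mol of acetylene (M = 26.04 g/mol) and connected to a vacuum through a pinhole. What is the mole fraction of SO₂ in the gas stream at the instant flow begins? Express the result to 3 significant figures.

Rate_i ∝ x_i/√M_i (Graham's law weighted by mole fraction), so the effusate composition follows n_i/√M_i.
x_SO₂(eff) = (n_SO₂/√M_SO₂) / (n_SO₂/√M_SO₂ + n_C₂H₂/√M_C₂H₂)
= (2.75/√64.07) / (2.75/√64.07 + 0.493/√26.04) = 0.3436/(0.3436 + 0.09661) = 0.781.

0.781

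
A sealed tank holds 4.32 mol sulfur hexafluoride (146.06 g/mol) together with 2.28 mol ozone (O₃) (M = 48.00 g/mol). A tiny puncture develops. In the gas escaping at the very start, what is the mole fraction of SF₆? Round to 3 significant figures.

0.521

Rate_i ∝ x_i/√M_i (Graham's law weighted by mole fraction), so the effusate composition follows n_i/√M_i.
x_SF₆(eff) = (n_SF₆/√M_SF₆) / (n_SF₆/√M_SF₆ + n_O₃/√M_O₃)
= (4.32/√146.06) / (4.32/√146.06 + 2.28/√48.00) = 0.3575/(0.3575 + 0.3291) = 0.521.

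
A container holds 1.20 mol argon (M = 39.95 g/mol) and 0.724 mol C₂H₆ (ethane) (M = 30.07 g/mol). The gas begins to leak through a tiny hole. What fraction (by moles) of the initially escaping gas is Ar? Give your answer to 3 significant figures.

Rate_i ∝ x_i/√M_i (Graham's law weighted by mole fraction), so the effusate composition follows n_i/√M_i.
Mole fraction of Ar in the effusate = (n_Ar/√M_Ar) / (n_Ar/√M_Ar + n_C₂H₆/√M_C₂H₆)
= (1.20/√39.95) / (1.20/√39.95 + 0.724/√30.07) = 0.1899/(0.1899 + 0.1320) = 0.590.

0.590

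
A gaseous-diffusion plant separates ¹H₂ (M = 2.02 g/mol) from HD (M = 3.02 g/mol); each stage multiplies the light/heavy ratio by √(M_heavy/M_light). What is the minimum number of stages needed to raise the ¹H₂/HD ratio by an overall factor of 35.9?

Per stage α = (3.02/2.02)^(1/2) = 1.49505^0.5, giving ln α = 0.2011.
Need α^N ≥ 35.9 ⇒ N ≥ ln(35.9) / ln α = 3.581 / 0.2011 = 17.81.
So at least 18 stages are needed.

18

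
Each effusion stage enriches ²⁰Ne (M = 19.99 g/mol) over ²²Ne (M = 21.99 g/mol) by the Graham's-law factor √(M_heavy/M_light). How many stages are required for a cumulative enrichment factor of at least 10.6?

With α = √(21.99/19.99) per stage, ln α = ½ ln(1.10005) = 0.04768.
Need α^N ≥ 10.6 ⇒ N ≥ ln(10.6) / ln α = 2.361 / 0.04768 = 49.52.
Minimum whole number of stages: N = 50.

50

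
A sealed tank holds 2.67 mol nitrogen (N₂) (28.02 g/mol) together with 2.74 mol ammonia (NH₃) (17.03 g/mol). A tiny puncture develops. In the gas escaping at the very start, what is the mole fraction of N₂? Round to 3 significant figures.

Effusion rate of each component ∝ n_i/√M_i (partial pressure × 1/√M).
Mole fraction of N₂ in the effusate = (n_N₂/√M_N₂) / (n_N₂/√M_N₂ + n_NH₃/√M_NH₃)
= (2.67/√28.02) / (2.67/√28.02 + 2.74/√17.03) = 0.5044/(0.5044 + 0.6640) = 0.432.

0.432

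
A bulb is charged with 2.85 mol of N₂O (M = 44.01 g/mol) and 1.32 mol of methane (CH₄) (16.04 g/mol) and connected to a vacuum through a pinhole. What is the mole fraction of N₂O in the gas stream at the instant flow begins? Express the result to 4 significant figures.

0.5659

Effusion rate of each component ∝ n_i/√M_i (partial pressure × 1/√M).
x_N₂O(eff) = (n_N₂O/√M_N₂O) / (n_N₂O/√M_N₂O + n_CH₄/√M_CH₄)
= (2.85/√44.01) / (2.85/√44.01 + 1.32/√16.04) = 0.4296/(0.4296 + 0.3296) = 0.5659.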